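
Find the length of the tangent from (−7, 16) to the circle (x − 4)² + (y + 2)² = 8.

The centre is (4, −2) and r = 2√2. The square of the distance from P to the centre is 121 + 324 = 445.
The tangent meets the radius at right angles, so tangent² = |PO|² − r² = 445 − 8 = 437.

√437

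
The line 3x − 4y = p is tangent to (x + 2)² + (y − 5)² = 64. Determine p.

The line touches the circle iff its distance from (−2, 5) is 8:
|3·(−2) − 4·5 − p| / √25 = 8
|p − (−26)| = 8·5, so p = 14 or p = −66.

p = −66 or p = 14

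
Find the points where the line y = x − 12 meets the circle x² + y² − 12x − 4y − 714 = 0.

From the line, y = x − 12. Substituting:
2x² − 40x − 522 = 0  ⟹  x² − 20x − 261 = 0
x = 29 or x = −9, giving (29, 17) and (−9, −21).

(−9, −21) and (29, 17)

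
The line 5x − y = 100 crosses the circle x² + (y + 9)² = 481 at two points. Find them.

Express y = 5x − 100 and substitute into the circle:
26x² − 910x + 7800 = 0  ⟹  x² − 35x + 300 = 0
x = 20 or x = 15, giving (20, 0) and (15, −25).

(15, −25) and (20, 0)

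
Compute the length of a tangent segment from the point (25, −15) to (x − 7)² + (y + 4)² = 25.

With centre O = (7, −4), |OP|² = 445 and r² = 25.
By the tangent–radius right angle, tangent length = √(|PO|² − r²) = √420 = 2√105.

2√105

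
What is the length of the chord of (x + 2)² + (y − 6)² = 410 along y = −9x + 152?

The distance from (−2, 6) to the line is 164/√82, and r² = 410.
Chord = 2√(r² − d²) = 2·√(82) = 2√82.

2√82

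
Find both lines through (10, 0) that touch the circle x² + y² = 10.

x + 3y = 10 and x − 3y = 10

Let a tangent through (10, 0) have slope m. Its distance from (0, 0) must equal √10:
(−10m − (0))² = 10(m² + 1)
9m² − 1 = 0, so m = −1/3 or m = 1/3.
With m = −1/3: x + 3y = 10. With m = 1/3: x − 3y = 10.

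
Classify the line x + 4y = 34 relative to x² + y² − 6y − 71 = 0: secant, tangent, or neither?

secant

Centre (0, 3), r² = 80. Distance² from centre to line = (−22)²/17 = 484/17.
Since d² < r², the line cuts the circle twice.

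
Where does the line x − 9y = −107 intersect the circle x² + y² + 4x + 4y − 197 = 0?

(−8, 11) and (1, 12)

Substitute y = (107 + x)/9:
82x² + 574x − 656 = 0  ⟹  x² + 7x − 8 = 0
x = 1 or x = −8, giving (1, 12) and (−8, 11).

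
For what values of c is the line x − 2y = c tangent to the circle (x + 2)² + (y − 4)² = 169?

Tangency holds when the distance from the centre (−2, 4) to the line equals the radius 13:
|1·(−2) − 2·4 − c| / √5 = 13
|c − (−10)| = 13√5.

c = −10 ± 13√5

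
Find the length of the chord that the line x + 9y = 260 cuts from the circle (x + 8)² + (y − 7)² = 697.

3√82

Substitute y = (260 − x)/9:
82x² + 902x − 12464 = 0  ⟹  x² + 11x − 152 = 0
x = 8 or x = −19, giving (8, 28) and (−19, 31).
Chord length = distance between (8, 28) and (−19, 31) = √738 = 3√82.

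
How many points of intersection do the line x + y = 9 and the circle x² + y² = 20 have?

Substituting the line into the circle gives 2x² − 18x + 61 = 0.
Δ = 324 − 488 = −164.
No real roots: the line does not meet the circle.

0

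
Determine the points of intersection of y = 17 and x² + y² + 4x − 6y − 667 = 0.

(−24, 17) and (20, 17)

From the line, y = 17. Substituting:
x² + 4x − 480 = 0
x = 20 or x = −24, giving (20, 17) and (−24, 17).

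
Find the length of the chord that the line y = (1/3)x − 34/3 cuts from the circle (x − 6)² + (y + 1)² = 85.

3√10

From the line, y = (−34 + x)/3. Substituting:
10x² − 170x + 520 = 0  ⟹  x² − 17x + 52 = 0
x = 13 or x = 4, giving (13, −7) and (4, −10).
Chord length = distance between (13, −7) and (4, −10) = √90 = 3√10.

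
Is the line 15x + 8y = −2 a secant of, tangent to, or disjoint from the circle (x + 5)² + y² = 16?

d² = (15·(−5) + 8·0 − (−2))²/289 = 5329/289; r² = 16.
Since d² > r², the line lies outside the circle.

disjoint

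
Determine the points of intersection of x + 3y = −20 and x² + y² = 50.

(−5, −5) and (1, −7)

Express y = (−20 − x)/3 and substitute into the circle:
10x² + 40x − 50 = 0  ⟹  x² + 4x − 5 = 0
x = 1 or x = −5, giving (1, −7) and (−5, −5).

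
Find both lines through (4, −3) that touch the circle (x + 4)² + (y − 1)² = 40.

3x + y = 9 and x − 3y = 13

Let a tangent through (4, −3) have slope m. Its distance from (−4, 1) must equal 2√10:
(−8m − (4))² = 40(m² + 1)
3m² + 8m − 3 = 0, so m = −3 or m = 1/3.
Through (4, −3) these give 3x + y = 9 and x − 3y = 13.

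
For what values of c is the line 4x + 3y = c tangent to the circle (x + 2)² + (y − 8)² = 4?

c = 6 or c = 26

For a tangent, require d(centre, line) = r = 2.
|4·(−2) + 3·8 − c| / √25 = 2
|c − (16)| = 2·5, so c = 26 or c = 6.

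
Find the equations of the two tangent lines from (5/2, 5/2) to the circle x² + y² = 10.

Let a tangent through (5/2, 5/2) have slope m. Its distance from (0, 0) must equal √10:
(−5/2m − (−5/2))² = 10(m² + 1)
3m² + 10m + 3 = 0, so m = −1/3 or m = −3.
With m = −1/3: x + 3y = 10. With m = −3: 3x + y = 10.

x + 3y = 10 and 3x + y = 10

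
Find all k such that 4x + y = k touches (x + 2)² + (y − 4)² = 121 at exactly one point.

k = −4 ± 11√17

For a tangent, require d(centre, line) = r = 11.
|4·(−2) + 1·4 − k| / √17 = 11
|k − (−4)| = 11√17.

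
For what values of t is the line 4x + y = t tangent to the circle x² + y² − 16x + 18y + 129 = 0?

Tangency holds when the distance from the centre (8, −9) to the line equals the radius 4:
|4·8 + 1·(−9) − t| / √17 = 4
|t − (23)| = 4√17.

t = 23 ± 4√17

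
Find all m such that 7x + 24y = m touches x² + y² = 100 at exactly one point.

m = −250 or m = 250

For a tangent, require d(centre, line) = r = 10.
|7·0 + 24·0 − m| / √625 = 10
|m| = 10·25, so m = 250 or m = −250.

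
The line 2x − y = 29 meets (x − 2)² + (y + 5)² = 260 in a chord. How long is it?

12√5

Substitute y = 2x − 29:
5x² − 100x + 320 = 0  ⟹  x² − 20x + 64 = 0
x = 16 or x = 4, giving (16, 3) and (4, −21).
|(16, 3) − (4, −21)| = √((12)² + (24)²) = 12√5.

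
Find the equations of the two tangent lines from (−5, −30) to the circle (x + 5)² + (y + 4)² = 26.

5x + y = −55 and 5x − y = 5

Write the tangent as mx − y + (−30 − m·(−5)) = 0 and set its distance from the centre to √26:
(0m − (26))² = 26(m² + 1)
m² − 25 = 0, so m = −5 or m = 5.
Through (−5, −30) these give 5x + y = −55 and 5x − y = 5.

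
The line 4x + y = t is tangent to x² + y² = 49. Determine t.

t = ±7√17

Tangency holds when the distance from the centre (0, 0) to the line equals the radius 7:
|4·0 + 1·0 − t| / √17 = 7
|t| = 7√17.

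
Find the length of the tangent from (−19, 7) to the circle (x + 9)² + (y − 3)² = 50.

The centre is (−9, 3) and r = 5√2. The square of the distance from P to the centre is 100 + 16 = 116.
Power of the point: PT² = |PO|² − r² = 66, so PT = √66.

√66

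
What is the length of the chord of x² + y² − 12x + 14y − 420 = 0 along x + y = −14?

29√2

Centre (6, −7), r² = 505. Perpendicular distance d from centre to line = |13| / √2 = 13/√2.
Half the chord is √(r² − d²) = √(841/2), so the full chord is 29√2.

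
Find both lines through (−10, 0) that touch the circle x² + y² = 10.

Write the tangent as mx − y + (0 − m·(−10)) = 0 and set its distance from the centre to √10:
[m·(10) − (0)]² = 10(m² + 1)
9m² − 1 = 0, so m = −1/3 or m = 1/3.
Through (−10, 0) these give x + 3y = −10 and x − 3y = −10.

x + 3y = −10 and x − 3y = −10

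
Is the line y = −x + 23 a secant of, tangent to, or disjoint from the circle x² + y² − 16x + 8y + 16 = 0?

disjoint

Substituting the line into the circle gives 2x² − 70x + 729 = 0.
Δ = 4900 − 5832 = −932.
No real roots: the line does not meet the circle.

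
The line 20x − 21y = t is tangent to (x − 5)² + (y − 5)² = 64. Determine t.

t = −237 or t = 227

For a tangent, require d(centre, line) = r = 8.
|20·5 − 21·5 − t| / √841 = 8
|t − (−5)| = 8·29, so t = 227 or t = −237.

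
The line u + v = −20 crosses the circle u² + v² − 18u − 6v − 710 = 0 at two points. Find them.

(−19, −1) and (5, −25)

Express v = −u − 20 and substitute into the circle:
2u² + 28u − 190 = 0  ⟹  u² + 14u − 95 = 0
u = 5 or u = −19, giving (5, −25) and (−19, −1).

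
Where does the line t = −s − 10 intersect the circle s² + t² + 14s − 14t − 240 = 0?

Express t = −s − 10 and substitute into the circle:
2s² + 48s = 0  ⟹  s² + 24s = 0
s = 0 or s = −24, giving (0, −10) and (−24, 14).

(−24, 14) and (0, −10)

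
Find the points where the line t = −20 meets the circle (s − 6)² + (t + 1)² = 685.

(−12, −20) and (24, −20)

Express t = −20 and substitute into the circle:
s² − 12s − 288 = 0
s = 24 or s = −12, giving (24, −20) and (−12, −20).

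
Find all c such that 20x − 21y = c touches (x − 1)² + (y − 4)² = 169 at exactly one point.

For a tangent, require d(centre, line) = r = 13.
|20·1 − 21·4 − c| / √841 = 13
|c − (−64)| = 13·29, so c = 313 or c = −441.

c = −441 or c = 313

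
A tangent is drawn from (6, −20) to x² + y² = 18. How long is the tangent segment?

√418

Centre (0, 0), r² = 18. |PO|² = (6)² + (−20)² = 436.
Power of the point: PT² = |PO|² − r² = 418, so PT = √418.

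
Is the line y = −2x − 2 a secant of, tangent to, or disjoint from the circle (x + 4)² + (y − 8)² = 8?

Substituting the line into the circle gives 5x² + 48x + 108 = 0.
Discriminant = (48)² − 4·5·(108) = 144 > 0.
Two real roots: the line is a secant.

secant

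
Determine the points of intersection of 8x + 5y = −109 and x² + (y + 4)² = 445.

Express y = (−109 − 8x)/5 and substitute into the circle:
89x² + 1424x − 3204 = 0  ⟹  x² + 16x − 36 = 0
x = 2 or x = −18, giving (2, −25) and (−18, 7).

(−18, 7) and (2, −25)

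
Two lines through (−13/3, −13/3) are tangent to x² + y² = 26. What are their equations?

Write the tangent as mx − y + (−13/3 − m·(−13/3)) = 0 and set its distance from the centre to √26:
(13/3m − (13/3))² = 26(m² + 1)
5m² + 26m + 5 = 0, so m = −1/5 or m = −5.
Through (−13/3, −13/3) these give x + 5y = −26 and 5x + y = −26.

x + 5y = −26 and 5x + y = −26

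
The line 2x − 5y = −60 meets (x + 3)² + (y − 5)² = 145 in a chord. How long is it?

Centre (−3, 5), r² = 145. Perpendicular distance d from centre to line = |29| / √29 = 29/√29.
Chord = 2√(r² − d²) = 2·√(116) = 4√29.

4√29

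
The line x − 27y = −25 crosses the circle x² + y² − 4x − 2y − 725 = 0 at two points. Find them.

From the line, y = (25 + x)/27. Substituting:
730x² − 2920x − 529250 = 0  ⟹  x² − 4x − 725 = 0
x = 29 or x = −25, giving (29, 2) and (−25, 0).

(−25, 0) and (29, 2)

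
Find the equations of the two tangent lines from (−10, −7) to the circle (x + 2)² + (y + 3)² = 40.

x + 3y = −31 and 3x − y = −23

Let a tangent through (−10, −7) have slope m. Its distance from (−2, −3) must equal 2√10:
(8m − (4))² = 40(m² + 1)
3m² − 8m − 3 = 0, so m = −1/3 or m = 3.
Through (−10, −7) these give x + 3y = −31 and 3x − y = −23.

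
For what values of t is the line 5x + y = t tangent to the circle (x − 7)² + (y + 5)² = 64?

For a tangent, require d(centre, line) = r = 8.
|5·7 + 1·(−5) − t| / √26 = 8
|t − (30)| = 8√26.

t = 30 ± 8√26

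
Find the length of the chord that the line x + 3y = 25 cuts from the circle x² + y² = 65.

√10

Substitute y = (25 − x)/3:
10x² − 50x + 40 = 0  ⟹  x² − 5x + 4 = 0
x = 4 or x = 1, giving (4, 7) and (1, 8).
Chord length = distance between (4, 7) and (1, 8) = √10 = √10.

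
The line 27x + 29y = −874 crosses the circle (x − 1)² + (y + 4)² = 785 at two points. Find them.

From the line, y = (−874 − 27x)/29. Substituting:
1570x² + 39250x − 84780 = 0  ⟹  x² + 25x − 54 = 0
x = 2 or x = −27, giving (2, −32) and (−27, −5).

(−27, −5) and (2, −32)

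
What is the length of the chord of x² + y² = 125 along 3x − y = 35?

From the line, y = 3x − 35. Substituting:
10x² − 210x + 1100 = 0  ⟹  x² − 21x + 110 = 0
x = 11 or x = 10, giving (11, −2) and (10, −5).
|(11, −2) − (10, −5)| = √((1)² + (3)²) = √10.

√10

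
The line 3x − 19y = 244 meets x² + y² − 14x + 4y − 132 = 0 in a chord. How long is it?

√370

Centre (7, −2), r² = 185. Perpendicular distance d from centre to line = |−185| / √370 = 185/√370.
Chord = 2√(r² − d²) = 2·√(185/2) = √370.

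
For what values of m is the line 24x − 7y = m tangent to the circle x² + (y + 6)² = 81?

m = −183 or m = 267

Tangency holds when the distance from the centre (0, −6) to the line equals the radius 9:
|24·0 − 7·(−6) − m| / √625 = 9
|m − (42)| = 9·25, so m = 267 or m = −183.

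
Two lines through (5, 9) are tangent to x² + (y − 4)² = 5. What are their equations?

2x − y = 1 and x − 2y = −13

Write the tangent as mx − y + (9 − m·(5)) = 0 and set its distance from the centre to √5:
[m·(−5) − (−5)]² = 5(m² + 1)
2m² − 5m + 2 = 0, so m = 2 or m = 1/2.
Through (5, 9) these give 2x − y = 1 and x − 2y = −13.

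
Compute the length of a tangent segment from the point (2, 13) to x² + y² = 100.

With centre O = (0, 0), |OP|² = 173 and r² = 100.
The tangent meets the radius at right angles, so tangent² = |PO|² − r² = 173 − 100 = 73.

√73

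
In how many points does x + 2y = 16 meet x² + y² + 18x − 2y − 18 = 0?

0

Centre (−9, 1), r² = 100. Distance² from centre to line = (−23)²/5 = 529/5.
Since d² > r², the line lies outside the circle.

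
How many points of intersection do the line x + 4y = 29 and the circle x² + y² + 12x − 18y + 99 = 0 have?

2

Centre (−6, 9), r² = 18. Distance² from centre to line = (1)²/17 = 1/17.
Since d² < r², the line cuts the circle twice.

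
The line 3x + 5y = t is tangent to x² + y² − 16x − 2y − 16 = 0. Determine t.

t = 29 ± 9√34

For a tangent, require d(centre, line) = r = 9.
|3·8 + 5·1 − t| / √34 = 9
|t − (29)| = 9√34.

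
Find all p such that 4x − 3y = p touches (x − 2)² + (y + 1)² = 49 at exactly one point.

p = −24 or p = 46

The line touches the circle iff its distance from (2, −1) is 7:
|4·2 − 3·(−1) − p| / √25 = 7
|p − (11)| = 7·5, so p = 46 or p = −24.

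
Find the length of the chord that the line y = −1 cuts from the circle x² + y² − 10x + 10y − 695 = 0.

54

Substitute y = −1:
x² − 10x − 704 = 0
x = 32 or x = −22, giving (32, −1) and (−22, −1).
Chord length = distance between (32, −1) and (−22, −1) = √2916 = 54.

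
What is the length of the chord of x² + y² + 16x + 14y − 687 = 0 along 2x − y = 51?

8√5

Substitute y = 2x − 51:
5x² − 160x + 1200 = 0  ⟹  x² − 32x + 240 = 0
x = 20 or x = 12, giving (20, −11) and (12, −27).
Chord length = distance between (20, −11) and (12, −27) = √320 = 8√5.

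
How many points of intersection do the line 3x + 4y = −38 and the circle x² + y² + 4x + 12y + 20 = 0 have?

Substituting the line into the circle gives 25x² + 148x − 60 = 0.
Discriminant = (148)² − 4·25·(−60) = 27904 > 0.
Two real roots: the line is a secant.

2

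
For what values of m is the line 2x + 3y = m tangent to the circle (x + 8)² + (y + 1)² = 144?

m = −19 ± 12√13

Tangency holds when the distance from the centre (−8, −1) to the line equals the radius 12:
|2·(−8) + 3·(−1) − m| / √13 = 12
|m − (−19)| = 12√13.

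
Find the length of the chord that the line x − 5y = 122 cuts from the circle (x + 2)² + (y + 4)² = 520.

Centre (−2, −4), r² = 520. Perpendicular distance d from centre to line = |−104| / √26 = 104/√26.
Chord = 2√(r² − d²) = 2·√(104) = 4√26.

4√26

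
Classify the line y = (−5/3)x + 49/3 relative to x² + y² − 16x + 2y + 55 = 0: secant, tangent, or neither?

secant

Substituting the line into the circle gives 34x² − 664x + 3190 = 0.
Δ = 440896 − 433840 = 7056.
Two real roots: the line is a secant.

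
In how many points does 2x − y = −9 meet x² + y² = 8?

0

Centre (0, 0), r² = 8. Distance² from centre to line = (9)²/5 = 81/5.
Since d² > r², the line lies outside the circle.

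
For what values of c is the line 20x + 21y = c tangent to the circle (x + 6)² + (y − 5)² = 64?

For a tangent, require d(centre, line) = r = 8.
|20·(−6) + 21·5 − c| / √841 = 8
|c − (−15)| = 8·29, so c = 217 or c = −247.

c = −247 or c = 217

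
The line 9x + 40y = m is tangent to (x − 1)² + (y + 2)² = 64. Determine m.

Tangency holds when the distance from the centre (1, −2) to the line equals the radius 8:
|9·1 + 40·(−2) − m| / √1681 = 8
|m − (−71)| = 8·41, so m = 257 or m = −399.

m = −399 or m = 257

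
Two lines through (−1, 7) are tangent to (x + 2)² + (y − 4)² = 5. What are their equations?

Let a tangent through (−1, 7) have slope m. Its distance from (−2, 4) must equal √5:
[m·(−1) − (−3)]² = 5(m² + 1)
2m² + 3m − 2 = 0, so m = 1/2 or m = −2.
With m = 1/2: x − 2y = −15. With m = −2: 2x + y = 5.

x − 2y = −15 and 2x + y = 5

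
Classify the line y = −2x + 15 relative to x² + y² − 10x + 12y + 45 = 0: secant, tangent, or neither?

neither

Centre (5, −6), r² = 16. Distance² from centre to line = (−11)²/5 = 121/5.
Since d² > r², the line lies outside the circle.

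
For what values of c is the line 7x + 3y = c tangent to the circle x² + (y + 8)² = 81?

Tangency holds when the distance from the centre (0, −8) to the line equals the radius 9:
|7·0 + 3·(−8) − c| / √58 = 9
|c − (−24)| = 9√58.

c = −24 ± 9√58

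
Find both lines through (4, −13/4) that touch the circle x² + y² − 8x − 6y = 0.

A line y − (−13/4) = m(x − (4)) is tangent when its distance from (4, 3) is 5:
[m·(0) − (25/4)]² = 25(m² + 1)
16m² − 9 = 0, so m = 3/4 or m = −3/4.
Through (4, −13/4) these give 3x − 4y = 25 and 3x + 4y = −1.

3x − 4y = 25 and 3x + 4y = −1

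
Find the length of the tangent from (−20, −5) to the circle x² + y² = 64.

With centre O = (0, 0), |OP|² = 425 and r² = 64.
The tangent meets the radius at right angles, so tangent² = |PO|² − r² = 425 − 64 = 361.

19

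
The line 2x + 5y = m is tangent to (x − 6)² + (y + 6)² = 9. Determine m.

m = −18 ± 3√29

Tangency holds when the distance from the centre (6, −6) to the line equals the radius 3:
|2·6 + 5·(−6) − m| / √29 = 3
|m − (−18)| = 3√29.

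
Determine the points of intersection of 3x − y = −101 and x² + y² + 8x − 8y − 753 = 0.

(−32, 5) and (−27, 20)

Express y = 3x + 101 and substitute into the circle:
10x² + 590x + 8640 = 0  ⟹  x² + 59x + 864 = 0
x = −27 or x = −32, giving (−27, 20) and (−32, 5).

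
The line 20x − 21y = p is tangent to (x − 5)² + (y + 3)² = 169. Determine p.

Tangency holds when the distance from the centre (5, −3) to the line equals the radius 13:
|20·5 − 21·(−3) − p| / √841 = 13
|p − (163)| = 13·29, so p = 540 or p = −214.

p = −214 or p = 540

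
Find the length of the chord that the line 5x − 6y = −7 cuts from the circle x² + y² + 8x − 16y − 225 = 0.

The distance from (−4, 8) to the line is 61/√61, and r² = 305.
Chord = 2√(r² − d²) = 2·√(244) = 4√61.

4√61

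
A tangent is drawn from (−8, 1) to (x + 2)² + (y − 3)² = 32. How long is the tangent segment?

2√2

With centre O = (−2, 3), |OP|² = 40 and r² = 32.
The tangent meets the radius at right angles, so tangent² = |PO|² − r² = 40 − 32 = 8.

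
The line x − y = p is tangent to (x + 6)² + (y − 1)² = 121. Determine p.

p = −7 ± 11√2

The line touches the circle iff its distance from (−6, 1) is 11:
|1·(−6) − 1·1 − p| / √2 = 11
|p − (−7)| = 11√2.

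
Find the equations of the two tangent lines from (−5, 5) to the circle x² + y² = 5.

x + 2y = 5 and 2x + y = −5

Let a tangent through (−5, 5) have slope m. Its distance from (0, 0) must equal √5:
[m·(5) − (−5)]² = 5(m² + 1)
2m² + 5m + 2 = 0, so m = −1/2 or m = −2.
Through (−5, 5) these give x + 2y = 5 and 2x + y = −5.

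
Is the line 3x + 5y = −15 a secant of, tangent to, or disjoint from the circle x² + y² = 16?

secant

d² = (3·0 + 5·0 − (−15))²/34 = 225/34; r² = 16.
Since d² < r², the line cuts the circle twice.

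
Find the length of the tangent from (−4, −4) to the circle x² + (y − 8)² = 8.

2√38

Centre (0, 8), r² = 8. |PO|² = (−4)² + (−12)² = 160.
The tangent meets the radius at right angles, so tangent² = |PO|² − r² = 160 − 8 = 152.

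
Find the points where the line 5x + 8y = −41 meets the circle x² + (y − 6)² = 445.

Express y = (−41 − 5x)/8 and substitute into the circle:
89x² + 890x − 20559 = 0  ⟹  x² + 10x − 231 = 0
x = 11 or x = −21, giving (11, −12) and (−21, 8).

(−21, 8) and (11, −12)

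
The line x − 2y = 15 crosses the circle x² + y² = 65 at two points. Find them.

From the line, y = (−15 + x)/2. Substituting:
5x² − 30x − 35 = 0  ⟹  x² − 6x − 7 = 0
x = 7 or x = −1, giving (7, −4) and (−1, −8).

(−1, −8) and (7, −4)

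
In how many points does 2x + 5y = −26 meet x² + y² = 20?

Centre (0, 0), r² = 20. Distance² from centre to line = (26)²/29 = 676/29.
Since d² > r², the line lies outside the circle.

0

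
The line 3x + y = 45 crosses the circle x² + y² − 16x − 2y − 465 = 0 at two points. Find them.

Substitute y = −3x + 45:
10x² − 280x + 1470 = 0  ⟹  x² − 28x + 147 = 0
x = 21 or x = 7, giving (21, −18) and (7, 24).

(7, 24) and (21, −18)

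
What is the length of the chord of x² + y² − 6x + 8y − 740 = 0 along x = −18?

36

The line gives x = −18. Substituting into the circle:
y² + 8y − 308 = 0
y = 14 or y = −22, giving (−18, 14) and (−18, −22).
|(−18, 14) − (−18, −22)| = √((0)² + (36)²) = 36.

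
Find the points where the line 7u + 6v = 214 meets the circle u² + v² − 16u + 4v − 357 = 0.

Substitute v = (214 − 7u)/6:
85u² − 3740u + 38080 = 0  ⟹  u² − 44u + 448 = 0
u = 28 or u = 16, giving (28, 3) and (16, 17).

(16, 17) and (28, 3)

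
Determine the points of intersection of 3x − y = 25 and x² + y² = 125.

Substitute y = 3x − 25:
10x² − 150x + 500 = 0  ⟹  x² − 15x + 50 = 0
x = 10 or x = 5, giving (10, 5) and (5, −10).

(5, −10) and (10, 5)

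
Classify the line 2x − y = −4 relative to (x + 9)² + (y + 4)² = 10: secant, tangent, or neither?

d² = (2·(−9) − 1·(−4) − (−4))²/5 = 20; r² = 10.
Since d² > r², the line lies outside the circle.

neither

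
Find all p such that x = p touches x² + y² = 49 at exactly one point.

p = −7 or p = 7

For a tangent, require d(centre, line) = r = 7.
|1·0 + 0·0 − p| / √1 = 7
|p| = 7, so p = 7 or p = −7.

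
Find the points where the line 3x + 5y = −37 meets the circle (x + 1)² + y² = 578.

(−24, 7) and (16, −17)

Express y = (−37 − 3x)/5 and substitute into the circle:
34x² + 272x − 13056 = 0  ⟹  x² + 8x − 384 = 0
x = 16 or x = −24, giving (16, −17) and (−24, 7).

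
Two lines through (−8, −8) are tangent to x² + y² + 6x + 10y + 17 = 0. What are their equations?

Write the tangent as mx − y + (−8 − m·(−8)) = 0 and set its distance from the centre to √17:
[m·(5) − (3)]² = 17(m² + 1)
4m² − 15m − 4 = 0, so m = −1/4 or m = 4.
With m = −1/4: x + 4y = −40. With m = 4: 4x − y = −24.

x + 4y = −40 and 4x − y = −24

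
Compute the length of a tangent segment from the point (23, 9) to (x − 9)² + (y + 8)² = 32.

√453

With centre O = (9, −8), |OP|² = 485 and r² = 32.
By the tangent–radius right angle, tangent length = √(|PO|² − r²) = √453.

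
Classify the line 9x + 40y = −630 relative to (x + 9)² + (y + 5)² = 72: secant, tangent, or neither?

neither

Substituting the line into the circle gives 1681x² + 36540x + 199300 = 0.
Discriminant = (36540)² − 4·1681·(199300) = −4921600 < 0.
No real roots: the line does not meet the circle.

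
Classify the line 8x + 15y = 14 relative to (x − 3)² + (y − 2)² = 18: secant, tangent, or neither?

Centre (3, 2), r² = 18. Distance² from centre to line = (40)²/289 = 1600/289.
Since d² < r², the line cuts the circle twice.

secant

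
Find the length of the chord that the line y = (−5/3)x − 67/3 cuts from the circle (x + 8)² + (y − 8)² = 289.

The distance from (−8, 8) to the line is 51/√34, and r² = 289.
Chord = 2√(r² − d²) = 2·√(425/2) = 5√34.

5√34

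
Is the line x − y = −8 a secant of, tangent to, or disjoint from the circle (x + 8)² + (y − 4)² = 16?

Substituting the line into the circle gives 2x² + 24x + 64 = 0.
Δ = 576 − 512 = 64.
Two real roots: the line is a secant.

secant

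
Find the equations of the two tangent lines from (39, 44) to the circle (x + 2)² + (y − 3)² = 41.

Let a tangent through (39, 44) have slope m. Its distance from (−2, 3) must equal √41:
[m·(−41) − (−41)]² = 41(m² + 1)
20m² − 41m + 20 = 0, so m = 5/4 or m = 4/5.
Through (39, 44) these give 5x − 4y = 19 and 4x − 5y = −64.

5x − 4y = 19 and 4x − 5y = −64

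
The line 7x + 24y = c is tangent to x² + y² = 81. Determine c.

c = −225 or c = 225

Tangency holds when the distance from the centre (0, 0) to the line equals the radius 9:
|7·0 + 24·0 − c| / √625 = 9
|c| = 9·25, so c = 225 or c = −225.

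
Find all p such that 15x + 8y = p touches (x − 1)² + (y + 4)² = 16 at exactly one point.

For a tangent, require d(centre, line) = r = 4.
|15·1 + 8·(−4) − p| / √289 = 4
|p − (−17)| = 4·17, so p = 51 or p = −85.

p = −85 or p = 51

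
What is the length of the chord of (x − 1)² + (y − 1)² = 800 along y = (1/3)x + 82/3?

Substitute y = (82 + x)/3:
10x² + 140x − 950 = 0  ⟹  x² + 14x − 95 = 0
x = 5 or x = −19, giving (5, 29) and (−19, 21).
Chord length = distance between (5, 29) and (−19, 21) = √640 = 8√10.

8√10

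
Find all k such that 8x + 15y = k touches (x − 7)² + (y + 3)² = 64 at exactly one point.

k = −125 or k = 147

For a tangent, require d(centre, line) = r = 8.
|8·7 + 15·(−3) − k| / √289 = 8
|k − (11)| = 8·17, so k = 147 or k = −125.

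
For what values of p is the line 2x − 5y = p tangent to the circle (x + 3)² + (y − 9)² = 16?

p = −51 ± 4√29

The line touches the circle iff its distance from (−3, 9) is 4:
|2·(−3) − 5·9 − p| / √29 = 4
|p − (−51)| = 4√29.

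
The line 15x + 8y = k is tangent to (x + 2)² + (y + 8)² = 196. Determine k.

k = −332 or k = 144

The line touches the circle iff its distance from (−2, −8) is 14:
|15·(−2) + 8·(−8) − k| / √289 = 14
|k − (−94)| = 14·17, so k = 144 or k = −332.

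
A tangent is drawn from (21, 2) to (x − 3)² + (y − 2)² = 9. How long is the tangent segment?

3√35

With centre O = (3, 2), |OP|² = 324 and r² = 9.
The tangent meets the radius at right angles, so tangent² = |PO|² − r² = 324 − 9 = 315.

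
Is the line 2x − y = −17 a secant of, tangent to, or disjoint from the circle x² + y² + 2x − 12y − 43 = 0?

secant

Substituting the line into the circle gives 5x² + 46x + 42 = 0.
Discriminant = (46)² − 4·5·(42) = 1276 > 0.
Two real roots: the line is a secant.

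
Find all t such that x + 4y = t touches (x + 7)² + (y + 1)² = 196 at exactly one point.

t = −11 ± 14√17

The line touches the circle iff its distance from (−7, −1) is 14:
|1·(−7) + 4·(−1) − t| / √17 = 14
|t − (−11)| = 14√17.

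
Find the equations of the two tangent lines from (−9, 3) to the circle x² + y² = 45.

2x + y = −15 and x − 2y = −15

Write the tangent as mx − y + (3 − m·(−9)) = 0 and set its distance from the centre to 3√5:
(9m − (−3))² = 45(m² + 1)
2m² + 3m − 2 = 0, so m = −2 or m = 1/2.
With m = −2: 2x + y = −15. With m = 1/2: x − 2y = −15.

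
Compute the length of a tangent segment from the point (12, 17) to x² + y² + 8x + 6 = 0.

The centre is (−4, 0) and r = √10. The square of the distance from P to the centre is 256 + 289 = 545.
Power of the point: PT² = |PO|² − r² = 535, so PT = √535.

√535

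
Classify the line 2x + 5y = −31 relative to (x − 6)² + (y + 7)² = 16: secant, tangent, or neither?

Centre (6, −7), r² = 16. Distance² from centre to line = (8)²/29 = 64/29.
Since d² < r², the line cuts the circle twice.

secant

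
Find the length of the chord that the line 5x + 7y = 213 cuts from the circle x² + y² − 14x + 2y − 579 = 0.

The distance from (7, −1) to the line is 185/√74, and r² = 629.
Half the chord is √(r² − d²) = √(333/2), so the full chord is 3√74.

3√74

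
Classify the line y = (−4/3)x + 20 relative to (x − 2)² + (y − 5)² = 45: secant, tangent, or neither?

Substituting the line into the circle gives 25x² − 396x + 1656 = 0.
Discriminant = (−396)² − 4·25·(1656) = −8784 < 0.
No real roots: the line does not meet the circle.

neither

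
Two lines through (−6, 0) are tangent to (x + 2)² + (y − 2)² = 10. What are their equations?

3x − y = −18 and x + 3y = −6

Write the tangent as mx − y + (0 − m·(−6)) = 0 and set its distance from the centre to √10:
(4m − (2))² = 10(m² + 1)
3m² − 8m − 3 = 0, so m = 3 or m = −1/3.
Through (−6, 0) these give 3x − y = −18 and x + 3y = −6.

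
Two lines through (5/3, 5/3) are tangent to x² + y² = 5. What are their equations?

x + 2y = 5 and 2x + y = 5

Write the tangent as mx − y + (5/3 − m·(5/3)) = 0 and set its distance from the centre to √5:
[m·(−5/3) − (−5/3)]² = 5(m² + 1)
2m² + 5m + 2 = 0, so m = −1/2 or m = −2.
With m = −1/2: x + 2y = 5. With m = −2: 2x + y = 5.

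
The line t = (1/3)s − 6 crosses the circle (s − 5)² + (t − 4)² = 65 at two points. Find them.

(6, −4) and (9, −3)

From the line, t = (−18 + s)/3. Substituting:
10s² − 150s + 540 = 0  ⟹  s² − 15s + 54 = 0
s = 9 or s = 6, giving (9, −3) and (6, −4).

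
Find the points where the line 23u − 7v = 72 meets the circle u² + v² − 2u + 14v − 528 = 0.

Express v = (−72 + 23u)/7 and substitute into the circle:
578u² − 1156u − 27744 = 0  ⟹  u² − 2u − 48 = 0
u = 8 or u = −6, giving (8, 16) and (−6, −30).

(−6, −30) and (8, 16)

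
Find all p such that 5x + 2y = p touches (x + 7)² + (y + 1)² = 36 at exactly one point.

Tangency holds when the distance from the centre (−7, −1) to the line equals the radius 6:
|5·(−7) + 2·(−1) − p| / √29 = 6
|p − (−37)| = 6√29.

p = −37 ± 6√29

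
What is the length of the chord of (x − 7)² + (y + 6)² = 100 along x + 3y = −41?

2√10

Express y = (−41 − x)/3 and substitute into the circle:
10x² − 80x + 70 = 0  ⟹  x² − 8x + 7 = 0
x = 7 or x = 1, giving (7, −16) and (1, −14).
|(7, −16) − (1, −14)| = √((6)² + (−2)²) = 2√10.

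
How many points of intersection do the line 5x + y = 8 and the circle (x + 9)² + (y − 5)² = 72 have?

Substituting the line into the circle gives 26x² − 12x + 18 = 0.
Discriminant = (−12)² − 4·26·(18) = −1728 < 0.
No real roots: the line does not meet the circle.

0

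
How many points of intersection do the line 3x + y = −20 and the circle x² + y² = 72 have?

2

Substituting the line into the circle gives 10x² + 120x + 328 = 0.
Discriminant = (120)² − 4·10·(328) = 1280 > 0.
Two real roots: the line is a secant.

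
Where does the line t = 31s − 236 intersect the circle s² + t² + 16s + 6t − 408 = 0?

(7, −19) and (8, 12)

From the line, t = 31s − 236. Substituting:
962s² − 14430s + 53872 = 0  ⟹  s² − 15s + 56 = 0
s = 8 or s = 7, giving (8, 12) and (7, −19).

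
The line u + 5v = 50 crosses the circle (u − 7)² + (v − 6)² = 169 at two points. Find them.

(−5, 11) and (20, 6)

Substitute v = (50 − u)/5:
26u² − 390u − 2600 = 0  ⟹  u² − 15u − 100 = 0
u = 20 or u = −5, giving (20, 6) and (−5, 11).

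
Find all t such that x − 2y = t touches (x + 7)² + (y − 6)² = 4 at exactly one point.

t = −19 ± 2√5

Tangency holds when the distance from the centre (−7, 6) to the line equals the radius 2:
|1·(−7) − 2·6 − t| / √5 = 2
|t − (−19)| = 2√5.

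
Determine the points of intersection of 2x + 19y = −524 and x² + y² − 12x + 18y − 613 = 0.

Express y = (−524 − 2x)/19 and substitute into the circle:
365x² − 2920x − 125925 = 0  ⟹  x² − 8x − 345 = 0
x = 23 or x = −15, giving (23, −30) and (−15, −26).

(−15, −26) and (23, −30)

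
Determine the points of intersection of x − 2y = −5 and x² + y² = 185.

From the line, y = (5 + x)/2. Substituting:
5x² + 10x − 715 = 0  ⟹  x² + 2x − 143 = 0
x = 11 or x = −13, giving (11, 8) and (−13, −4).

(−13, −4) and (11, 8)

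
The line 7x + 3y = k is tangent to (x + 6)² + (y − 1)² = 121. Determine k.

For a tangent, require d(centre, line) = r = 11.
|7·(−6) + 3·1 − k| / √58 = 11
|k − (−39)| = 11√58.

k = −39 ± 11√58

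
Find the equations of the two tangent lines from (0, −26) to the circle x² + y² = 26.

5x − y = 26 and 5x + y = −26

Write the tangent as mx − y + (−26 − m·(0)) = 0 and set its distance from the centre to √26:
(0m − (26))² = 26(m² + 1)
m² − 25 = 0, so m = 5 or m = −5.
With m = 5: 5x − y = 26. With m = −5: 5x + y = −26.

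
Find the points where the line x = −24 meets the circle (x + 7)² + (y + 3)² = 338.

The line gives x = −24. Substituting into the circle:
y² + 6y − 40 = 0
y = 4 or y = −10, giving (−24, 4) and (−24, −10).

(−24, −10) and (−24, 4)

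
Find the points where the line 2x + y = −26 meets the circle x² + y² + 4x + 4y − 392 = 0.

From the line, y = −2x − 26. Substituting:
5x² + 100x + 180 = 0  ⟹  x² + 20x + 36 = 0
x = −2 or x = −18, giving (−2, −22) and (−18, 10).

(−18, 10) and (−2, −22)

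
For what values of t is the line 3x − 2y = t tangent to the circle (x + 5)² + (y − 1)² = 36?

t = −17 ± 6√13

The line touches the circle iff its distance from (−5, 1) is 6:
|3·(−5) − 2·1 − t| / √13 = 6
|t − (−17)| = 6√13.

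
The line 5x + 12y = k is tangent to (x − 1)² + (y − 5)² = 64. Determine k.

k = −39 or k = 169

For a tangent, require d(centre, line) = r = 8.
|5·1 + 12·5 − k| / √169 = 8
|k − (65)| = 8·13, so k = 169 or k = −39.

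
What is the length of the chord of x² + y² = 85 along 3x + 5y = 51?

Centre (0, 0), r² = 85. Perpendicular distance d from centre to line = |−51| / √34 = 51/√34.
Half the chord is √(r² − d²) = √(17/2), so the full chord is √34.

√34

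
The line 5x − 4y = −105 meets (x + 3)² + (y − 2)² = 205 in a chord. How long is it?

2√41

Express y = (105 + 5x)/4 and substitute into the circle:
41x² + 1066x + 6273 = 0  ⟹  x² + 26x + 153 = 0
x = −9 or x = −17, giving (−9, 15) and (−17, 5).
Chord length = distance between (−9, 15) and (−17, 5) = √164 = 2√41.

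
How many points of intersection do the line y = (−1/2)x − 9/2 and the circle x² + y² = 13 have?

Centre (0, 0), r² = 13. Distance² from centre to line = (9)²/5 = 81/5.
Since d² > r², the line lies outside the circle.

0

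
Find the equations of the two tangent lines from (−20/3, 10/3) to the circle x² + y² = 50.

x − y = −10 and 7x − y = −50

Write the tangent as mx − y + (10/3 − m·(−20/3)) = 0 and set its distance from the centre to 5√2:
(20/3m − (−10/3))² = 50(m² + 1)
m² − 8m + 7 = 0, so m = 1 or m = 7.
Through (−20/3, 10/3) these give x − y = −10 and 7x − y = −50.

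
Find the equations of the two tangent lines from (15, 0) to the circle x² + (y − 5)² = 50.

x + y = 15 and x − 7y = 15

Write the tangent as mx − y + (0 − m·(15)) = 0 and set its distance from the centre to 5√2:
(−15m − (5))² = 50(m² + 1)
7m² + 6m − 1 = 0, so m = −1 or m = 1/7.
Through (15, 0) these give x + y = 15 and x − 7y = 15.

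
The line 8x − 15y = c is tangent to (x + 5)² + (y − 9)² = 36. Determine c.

c = −277 or c = −73

The line touches the circle iff its distance from (−5, 9) is 6:
|8·(−5) − 15·9 − c| / √289 = 6
|c − (−175)| = 6·17, so c = −73 or c = −277.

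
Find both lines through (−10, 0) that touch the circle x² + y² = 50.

x + y = −10 and x − y = −10

Let a tangent through (−10, 0) have slope m. Its distance from (0, 0) must equal 5√2:
[m·(10) − (0)]² = 50(m² + 1)
m² − 1 = 0, so m = −1 or m = 1.
Through (−10, 0) these give x + y = −10 and x − y = −10.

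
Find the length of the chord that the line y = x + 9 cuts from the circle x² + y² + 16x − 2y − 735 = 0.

40√2

The distance from (−8, 1) to the line is 0/√2, and r² = 800.
Chord = 2√(r² − d²) = 2·√(800) = 40√2.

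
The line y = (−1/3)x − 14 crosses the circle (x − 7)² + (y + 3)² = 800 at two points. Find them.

Substitute y = (−42 − x)/3:
10x² − 60x − 5670 = 0  ⟹  x² − 6x − 567 = 0
x = 27 or x = −21, giving (27, −23) and (−21, −7).

(−21, −7) and (27, −23)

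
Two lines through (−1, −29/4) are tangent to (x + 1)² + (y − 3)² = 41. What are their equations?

Let a tangent through (−1, −29/4) have slope m. Its distance from (−1, 3) must equal √41:
(0m − (41/4))² = 41(m² + 1)
16m² − 25 = 0, so m = 5/4 or m = −5/4.
With m = 5/4: 5x − 4y = 24. With m = −5/4: 5x + 4y = −34.

5x − 4y = 24 and 5x + 4y = −34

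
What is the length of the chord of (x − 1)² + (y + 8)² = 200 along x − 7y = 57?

Centre (1, −8), r² = 200. Perpendicular distance d from centre to line = |0| / √50 = 0/√50.
Half the chord is √(r² − d²) = √(200), so the full chord is 20√2.

20√2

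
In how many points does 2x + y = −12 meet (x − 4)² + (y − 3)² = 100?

Substituting the line into the circle gives 5x² + 52x + 141 = 0.
Discriminant = (52)² − 4·5·(141) = −116 < 0.
No real roots: the line does not meet the circle.

0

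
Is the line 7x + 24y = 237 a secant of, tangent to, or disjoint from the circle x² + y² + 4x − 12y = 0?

secant

d² = (7·(−2) + 24·6 − (237))²/625 = 11449/625; r² = 40.
Since d² < r², the line cuts the circle twice.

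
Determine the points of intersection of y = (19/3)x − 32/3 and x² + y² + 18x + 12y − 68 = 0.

(−1, −17) and (2, 2)

From the line, y = (−32 + 19x)/3. Substituting:
370x² − 370x − 740 = 0  ⟹  x² − x − 2 = 0
x = 2 or x = −1, giving (2, 2) and (−1, −17).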